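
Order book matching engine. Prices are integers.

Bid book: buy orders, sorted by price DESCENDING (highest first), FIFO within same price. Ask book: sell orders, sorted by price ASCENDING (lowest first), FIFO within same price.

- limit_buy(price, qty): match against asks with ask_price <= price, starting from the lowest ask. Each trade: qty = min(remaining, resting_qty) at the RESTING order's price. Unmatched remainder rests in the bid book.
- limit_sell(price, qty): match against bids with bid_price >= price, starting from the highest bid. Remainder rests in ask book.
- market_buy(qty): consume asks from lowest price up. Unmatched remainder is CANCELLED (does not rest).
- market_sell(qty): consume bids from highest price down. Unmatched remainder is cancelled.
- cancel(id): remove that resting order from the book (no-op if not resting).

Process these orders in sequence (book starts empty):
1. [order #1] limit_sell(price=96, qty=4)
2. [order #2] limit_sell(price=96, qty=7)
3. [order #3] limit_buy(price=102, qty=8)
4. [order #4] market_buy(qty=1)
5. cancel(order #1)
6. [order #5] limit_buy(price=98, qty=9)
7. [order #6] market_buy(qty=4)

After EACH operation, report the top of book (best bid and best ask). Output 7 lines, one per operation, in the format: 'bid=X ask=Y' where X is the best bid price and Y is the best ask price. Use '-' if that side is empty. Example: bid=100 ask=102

Answer: bid=- ask=96
bid=- ask=96
bid=- ask=96
bid=- ask=96
bid=- ask=96
bid=98 ask=-
bid=98 ask=-

Derivation:
After op 1 [order #1] limit_sell(price=96, qty=4): fills=none; bids=[-] asks=[#1:4@96]
After op 2 [order #2] limit_sell(price=96, qty=7): fills=none; bids=[-] asks=[#1:4@96 #2:7@96]
After op 3 [order #3] limit_buy(price=102, qty=8): fills=#3x#1:4@96 #3x#2:4@96; bids=[-] asks=[#2:3@96]
After op 4 [order #4] market_buy(qty=1): fills=#4x#2:1@96; bids=[-] asks=[#2:2@96]
After op 5 cancel(order #1): fills=none; bids=[-] asks=[#2:2@96]
After op 6 [order #5] limit_buy(price=98, qty=9): fills=#5x#2:2@96; bids=[#5:7@98] asks=[-]
After op 7 [order #6] market_buy(qty=4): fills=none; bids=[#5:7@98] asks=[-]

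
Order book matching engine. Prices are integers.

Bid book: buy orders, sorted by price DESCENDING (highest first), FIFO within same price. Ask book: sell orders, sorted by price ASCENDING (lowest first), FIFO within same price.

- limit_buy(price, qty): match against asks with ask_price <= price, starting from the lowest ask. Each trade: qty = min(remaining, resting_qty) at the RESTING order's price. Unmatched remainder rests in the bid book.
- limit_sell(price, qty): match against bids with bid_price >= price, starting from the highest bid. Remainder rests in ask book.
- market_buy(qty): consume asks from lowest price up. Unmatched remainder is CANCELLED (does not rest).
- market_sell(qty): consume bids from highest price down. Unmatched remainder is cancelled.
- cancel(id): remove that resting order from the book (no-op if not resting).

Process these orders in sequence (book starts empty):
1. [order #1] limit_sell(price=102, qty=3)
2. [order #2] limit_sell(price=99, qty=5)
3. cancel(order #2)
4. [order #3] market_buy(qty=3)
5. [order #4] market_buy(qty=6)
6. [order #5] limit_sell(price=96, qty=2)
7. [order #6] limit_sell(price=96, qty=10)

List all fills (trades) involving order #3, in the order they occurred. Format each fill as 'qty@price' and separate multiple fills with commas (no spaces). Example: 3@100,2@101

After op 1 [order #1] limit_sell(price=102, qty=3): fills=none; bids=[-] asks=[#1:3@102]
After op 2 [order #2] limit_sell(price=99, qty=5): fills=none; bids=[-] asks=[#2:5@99 #1:3@102]
After op 3 cancel(order #2): fills=none; bids=[-] asks=[#1:3@102]
After op 4 [order #3] market_buy(qty=3): fills=#3x#1:3@102; bids=[-] asks=[-]
After op 5 [order #4] market_buy(qty=6): fills=none; bids=[-] asks=[-]
After op 6 [order #5] limit_sell(price=96, qty=2): fills=none; bids=[-] asks=[#5:2@96]
After op 7 [order #6] limit_sell(price=96, qty=10): fills=none; bids=[-] asks=[#5:2@96 #6:10@96]

Answer: 3@102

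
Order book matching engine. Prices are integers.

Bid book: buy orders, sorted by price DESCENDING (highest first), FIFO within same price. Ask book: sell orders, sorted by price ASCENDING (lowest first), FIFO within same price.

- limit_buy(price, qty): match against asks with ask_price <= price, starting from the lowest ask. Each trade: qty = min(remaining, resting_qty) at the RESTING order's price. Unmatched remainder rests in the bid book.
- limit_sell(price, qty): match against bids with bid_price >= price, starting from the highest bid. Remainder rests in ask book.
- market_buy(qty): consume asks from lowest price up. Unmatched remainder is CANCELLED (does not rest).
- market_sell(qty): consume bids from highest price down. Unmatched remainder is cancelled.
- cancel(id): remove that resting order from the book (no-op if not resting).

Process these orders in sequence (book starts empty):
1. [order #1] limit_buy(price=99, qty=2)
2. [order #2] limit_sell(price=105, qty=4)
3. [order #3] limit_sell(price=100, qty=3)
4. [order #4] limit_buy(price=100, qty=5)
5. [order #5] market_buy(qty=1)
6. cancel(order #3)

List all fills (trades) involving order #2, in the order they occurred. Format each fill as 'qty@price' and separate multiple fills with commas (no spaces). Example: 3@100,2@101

After op 1 [order #1] limit_buy(price=99, qty=2): fills=none; bids=[#1:2@99] asks=[-]
After op 2 [order #2] limit_sell(price=105, qty=4): fills=none; bids=[#1:2@99] asks=[#2:4@105]
After op 3 [order #3] limit_sell(price=100, qty=3): fills=none; bids=[#1:2@99] asks=[#3:3@100 #2:4@105]
After op 4 [order #4] limit_buy(price=100, qty=5): fills=#4x#3:3@100; bids=[#4:2@100 #1:2@99] asks=[#2:4@105]
After op 5 [order #5] market_buy(qty=1): fills=#5x#2:1@105; bids=[#4:2@100 #1:2@99] asks=[#2:3@105]
After op 6 cancel(order #3): fills=none; bids=[#4:2@100 #1:2@99] asks=[#2:3@105]

Answer: 1@105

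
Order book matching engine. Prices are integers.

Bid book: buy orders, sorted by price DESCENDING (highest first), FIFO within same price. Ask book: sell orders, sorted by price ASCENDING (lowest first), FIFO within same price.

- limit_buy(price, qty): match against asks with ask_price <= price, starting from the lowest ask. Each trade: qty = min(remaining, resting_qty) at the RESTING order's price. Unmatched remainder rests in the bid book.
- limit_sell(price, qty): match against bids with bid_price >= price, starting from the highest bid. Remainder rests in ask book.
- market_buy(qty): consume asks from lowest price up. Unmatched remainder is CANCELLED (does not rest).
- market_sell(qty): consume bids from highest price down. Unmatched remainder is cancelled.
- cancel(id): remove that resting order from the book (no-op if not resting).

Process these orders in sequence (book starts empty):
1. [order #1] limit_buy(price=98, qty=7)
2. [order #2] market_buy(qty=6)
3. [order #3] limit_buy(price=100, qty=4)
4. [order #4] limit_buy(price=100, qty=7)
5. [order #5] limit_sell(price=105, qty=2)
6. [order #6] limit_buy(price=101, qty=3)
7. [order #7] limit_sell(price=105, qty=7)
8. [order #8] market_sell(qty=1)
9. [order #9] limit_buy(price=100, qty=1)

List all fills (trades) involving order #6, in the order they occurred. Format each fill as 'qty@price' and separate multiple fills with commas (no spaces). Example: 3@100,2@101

After op 1 [order #1] limit_buy(price=98, qty=7): fills=none; bids=[#1:7@98] asks=[-]
After op 2 [order #2] market_buy(qty=6): fills=none; bids=[#1:7@98] asks=[-]
After op 3 [order #3] limit_buy(price=100, qty=4): fills=none; bids=[#3:4@100 #1:7@98] asks=[-]
After op 4 [order #4] limit_buy(price=100, qty=7): fills=none; bids=[#3:4@100 #4:7@100 #1:7@98] asks=[-]
After op 5 [order #5] limit_sell(price=105, qty=2): fills=none; bids=[#3:4@100 #4:7@100 #1:7@98] asks=[#5:2@105]
After op 6 [order #6] limit_buy(price=101, qty=3): fills=none; bids=[#6:3@101 #3:4@100 #4:7@100 #1:7@98] asks=[#5:2@105]
After op 7 [order #7] limit_sell(price=105, qty=7): fills=none; bids=[#6:3@101 #3:4@100 #4:7@100 #1:7@98] asks=[#5:2@105 #7:7@105]
After op 8 [order #8] market_sell(qty=1): fills=#6x#8:1@101; bids=[#6:2@101 #3:4@100 #4:7@100 #1:7@98] asks=[#5:2@105 #7:7@105]
After op 9 [order #9] limit_buy(price=100, qty=1): fills=none; bids=[#6:2@101 #3:4@100 #4:7@100 #9:1@100 #1:7@98] asks=[#5:2@105 #7:7@105]

Answer: 1@101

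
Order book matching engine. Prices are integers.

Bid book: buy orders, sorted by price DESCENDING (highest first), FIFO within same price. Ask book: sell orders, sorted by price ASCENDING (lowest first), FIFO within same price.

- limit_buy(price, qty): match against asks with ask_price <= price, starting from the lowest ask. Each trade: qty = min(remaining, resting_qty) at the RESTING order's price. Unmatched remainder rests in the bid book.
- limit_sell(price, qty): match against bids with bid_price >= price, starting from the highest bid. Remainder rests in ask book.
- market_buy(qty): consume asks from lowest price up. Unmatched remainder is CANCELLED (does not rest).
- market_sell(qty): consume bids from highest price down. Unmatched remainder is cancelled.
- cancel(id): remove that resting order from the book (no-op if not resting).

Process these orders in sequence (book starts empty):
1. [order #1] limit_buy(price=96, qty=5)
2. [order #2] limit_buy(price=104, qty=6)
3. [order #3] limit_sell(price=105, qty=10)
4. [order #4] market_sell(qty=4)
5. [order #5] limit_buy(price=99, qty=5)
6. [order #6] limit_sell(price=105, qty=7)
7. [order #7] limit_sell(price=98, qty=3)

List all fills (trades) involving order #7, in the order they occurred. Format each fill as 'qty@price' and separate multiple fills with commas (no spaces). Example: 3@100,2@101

Answer: 2@104,1@99

Derivation:
After op 1 [order #1] limit_buy(price=96, qty=5): fills=none; bids=[#1:5@96] asks=[-]
After op 2 [order #2] limit_buy(price=104, qty=6): fills=none; bids=[#2:6@104 #1:5@96] asks=[-]
After op 3 [order #3] limit_sell(price=105, qty=10): fills=none; bids=[#2:6@104 #1:5@96] asks=[#3:10@105]
After op 4 [order #4] market_sell(qty=4): fills=#2x#4:4@104; bids=[#2:2@104 #1:5@96] asks=[#3:10@105]
After op 5 [order #5] limit_buy(price=99, qty=5): fills=none; bids=[#2:2@104 #5:5@99 #1:5@96] asks=[#3:10@105]
After op 6 [order #6] limit_sell(price=105, qty=7): fills=none; bids=[#2:2@104 #5:5@99 #1:5@96] asks=[#3:10@105 #6:7@105]
After op 7 [order #7] limit_sell(price=98, qty=3): fills=#2x#7:2@104 #5x#7:1@99; bids=[#5:4@99 #1:5@96] asks=[#3:10@105 #6:7@105]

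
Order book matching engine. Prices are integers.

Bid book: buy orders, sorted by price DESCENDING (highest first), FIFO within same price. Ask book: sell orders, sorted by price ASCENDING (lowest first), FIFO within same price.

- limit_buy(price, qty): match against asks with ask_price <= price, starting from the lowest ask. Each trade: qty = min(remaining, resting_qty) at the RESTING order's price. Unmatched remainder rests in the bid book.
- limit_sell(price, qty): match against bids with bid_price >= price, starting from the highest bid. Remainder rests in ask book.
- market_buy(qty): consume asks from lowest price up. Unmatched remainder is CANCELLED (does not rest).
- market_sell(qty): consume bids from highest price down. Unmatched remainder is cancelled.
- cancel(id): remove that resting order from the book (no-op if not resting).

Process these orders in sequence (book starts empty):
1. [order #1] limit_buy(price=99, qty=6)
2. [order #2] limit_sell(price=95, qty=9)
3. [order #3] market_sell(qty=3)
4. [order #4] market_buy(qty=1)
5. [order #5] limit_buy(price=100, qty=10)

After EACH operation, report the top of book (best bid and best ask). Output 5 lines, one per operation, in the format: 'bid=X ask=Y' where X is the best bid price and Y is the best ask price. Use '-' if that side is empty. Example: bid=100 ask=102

After op 1 [order #1] limit_buy(price=99, qty=6): fills=none; bids=[#1:6@99] asks=[-]
After op 2 [order #2] limit_sell(price=95, qty=9): fills=#1x#2:6@99; bids=[-] asks=[#2:3@95]
After op 3 [order #3] market_sell(qty=3): fills=none; bids=[-] asks=[#2:3@95]
After op 4 [order #4] market_buy(qty=1): fills=#4x#2:1@95; bids=[-] asks=[#2:2@95]
After op 5 [order #5] limit_buy(price=100, qty=10): fills=#5x#2:2@95; bids=[#5:8@100] asks=[-]

Answer: bid=99 ask=-
bid=- ask=95
bid=- ask=95
bid=- ask=95
bid=100 ask=-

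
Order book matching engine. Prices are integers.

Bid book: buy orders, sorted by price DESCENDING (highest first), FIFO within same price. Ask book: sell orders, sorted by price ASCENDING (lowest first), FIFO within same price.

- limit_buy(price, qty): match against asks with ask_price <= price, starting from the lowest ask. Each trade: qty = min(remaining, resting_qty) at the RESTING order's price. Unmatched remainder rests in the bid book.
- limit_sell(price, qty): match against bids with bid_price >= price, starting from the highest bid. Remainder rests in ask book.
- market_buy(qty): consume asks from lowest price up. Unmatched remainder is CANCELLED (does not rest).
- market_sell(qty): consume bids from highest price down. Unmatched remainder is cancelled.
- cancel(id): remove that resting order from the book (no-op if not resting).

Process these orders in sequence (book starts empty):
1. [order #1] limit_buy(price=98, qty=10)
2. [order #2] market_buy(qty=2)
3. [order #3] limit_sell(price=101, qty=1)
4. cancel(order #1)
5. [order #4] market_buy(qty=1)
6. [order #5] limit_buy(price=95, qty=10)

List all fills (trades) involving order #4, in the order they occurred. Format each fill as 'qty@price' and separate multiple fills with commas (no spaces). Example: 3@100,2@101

After op 1 [order #1] limit_buy(price=98, qty=10): fills=none; bids=[#1:10@98] asks=[-]
After op 2 [order #2] market_buy(qty=2): fills=none; bids=[#1:10@98] asks=[-]
After op 3 [order #3] limit_sell(price=101, qty=1): fills=none; bids=[#1:10@98] asks=[#3:1@101]
After op 4 cancel(order #1): fills=none; bids=[-] asks=[#3:1@101]
After op 5 [order #4] market_buy(qty=1): fills=#4x#3:1@101; bids=[-] asks=[-]
After op 6 [order #5] limit_buy(price=95, qty=10): fills=none; bids=[#5:10@95] asks=[-]

Answer: 1@101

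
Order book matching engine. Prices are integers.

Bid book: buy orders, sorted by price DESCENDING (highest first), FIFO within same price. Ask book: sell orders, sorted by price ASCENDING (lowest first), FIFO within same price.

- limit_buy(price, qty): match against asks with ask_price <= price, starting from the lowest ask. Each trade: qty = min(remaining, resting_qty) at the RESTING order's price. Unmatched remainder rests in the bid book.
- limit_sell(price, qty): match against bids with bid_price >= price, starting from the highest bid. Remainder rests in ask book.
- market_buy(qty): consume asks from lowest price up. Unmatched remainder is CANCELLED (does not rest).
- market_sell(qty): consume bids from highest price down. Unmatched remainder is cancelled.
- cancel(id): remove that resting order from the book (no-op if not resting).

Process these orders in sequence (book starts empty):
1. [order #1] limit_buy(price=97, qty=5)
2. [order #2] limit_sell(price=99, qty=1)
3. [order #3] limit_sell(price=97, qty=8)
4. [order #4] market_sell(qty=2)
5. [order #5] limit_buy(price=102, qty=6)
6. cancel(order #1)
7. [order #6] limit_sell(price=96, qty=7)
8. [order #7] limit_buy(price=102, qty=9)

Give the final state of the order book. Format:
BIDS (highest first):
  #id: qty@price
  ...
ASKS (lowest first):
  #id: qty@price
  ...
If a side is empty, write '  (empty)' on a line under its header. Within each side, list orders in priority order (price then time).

Answer: BIDS (highest first):
  #7: 4@102
ASKS (lowest first):
  (empty)

Derivation:
After op 1 [order #1] limit_buy(price=97, qty=5): fills=none; bids=[#1:5@97] asks=[-]
After op 2 [order #2] limit_sell(price=99, qty=1): fills=none; bids=[#1:5@97] asks=[#2:1@99]
After op 3 [order #3] limit_sell(price=97, qty=8): fills=#1x#3:5@97; bids=[-] asks=[#3:3@97 #2:1@99]
After op 4 [order #4] market_sell(qty=2): fills=none; bids=[-] asks=[#3:3@97 #2:1@99]
After op 5 [order #5] limit_buy(price=102, qty=6): fills=#5x#3:3@97 #5x#2:1@99; bids=[#5:2@102] asks=[-]
After op 6 cancel(order #1): fills=none; bids=[#5:2@102] asks=[-]
After op 7 [order #6] limit_sell(price=96, qty=7): fills=#5x#6:2@102; bids=[-] asks=[#6:5@96]
After op 8 [order #7] limit_buy(price=102, qty=9): fills=#7x#6:5@96; bids=[#7:4@102] asks=[-]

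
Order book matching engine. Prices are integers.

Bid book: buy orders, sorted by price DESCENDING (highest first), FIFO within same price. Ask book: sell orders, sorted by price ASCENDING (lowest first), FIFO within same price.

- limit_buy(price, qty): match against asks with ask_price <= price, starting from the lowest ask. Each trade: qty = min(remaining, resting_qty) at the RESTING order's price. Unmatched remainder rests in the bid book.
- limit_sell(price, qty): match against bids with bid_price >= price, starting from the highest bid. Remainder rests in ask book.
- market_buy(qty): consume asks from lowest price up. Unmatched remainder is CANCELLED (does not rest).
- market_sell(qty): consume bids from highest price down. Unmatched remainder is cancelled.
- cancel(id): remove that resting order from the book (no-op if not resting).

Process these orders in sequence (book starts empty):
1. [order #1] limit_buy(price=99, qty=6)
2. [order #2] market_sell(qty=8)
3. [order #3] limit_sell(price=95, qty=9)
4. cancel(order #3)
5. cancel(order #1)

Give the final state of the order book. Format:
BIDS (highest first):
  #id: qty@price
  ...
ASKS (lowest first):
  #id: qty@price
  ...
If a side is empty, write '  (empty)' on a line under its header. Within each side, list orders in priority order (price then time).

After op 1 [order #1] limit_buy(price=99, qty=6): fills=none; bids=[#1:6@99] asks=[-]
After op 2 [order #2] market_sell(qty=8): fills=#1x#2:6@99; bids=[-] asks=[-]
After op 3 [order #3] limit_sell(price=95, qty=9): fills=none; bids=[-] asks=[#3:9@95]
After op 4 cancel(order #3): fills=none; bids=[-] asks=[-]
After op 5 cancel(order #1): fills=none; bids=[-] asks=[-]

Answer: BIDS (highest first):
  (empty)
ASKS (lowest first):
  (empty)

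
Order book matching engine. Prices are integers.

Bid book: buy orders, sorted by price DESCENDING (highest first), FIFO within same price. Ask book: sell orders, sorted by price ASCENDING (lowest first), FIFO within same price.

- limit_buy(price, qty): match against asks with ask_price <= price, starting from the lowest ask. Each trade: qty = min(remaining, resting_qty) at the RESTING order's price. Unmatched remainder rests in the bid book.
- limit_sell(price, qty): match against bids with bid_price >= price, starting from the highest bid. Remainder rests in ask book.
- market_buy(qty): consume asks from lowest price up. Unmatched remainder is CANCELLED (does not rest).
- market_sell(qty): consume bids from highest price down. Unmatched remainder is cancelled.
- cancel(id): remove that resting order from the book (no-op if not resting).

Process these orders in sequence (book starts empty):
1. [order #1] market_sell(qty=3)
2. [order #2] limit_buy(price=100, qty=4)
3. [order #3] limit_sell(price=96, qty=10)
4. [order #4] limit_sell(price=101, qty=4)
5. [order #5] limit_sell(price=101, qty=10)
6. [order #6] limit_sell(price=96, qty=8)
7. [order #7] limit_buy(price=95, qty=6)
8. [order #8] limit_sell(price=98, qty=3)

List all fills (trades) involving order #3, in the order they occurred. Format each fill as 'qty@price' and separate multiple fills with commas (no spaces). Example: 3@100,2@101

After op 1 [order #1] market_sell(qty=3): fills=none; bids=[-] asks=[-]
After op 2 [order #2] limit_buy(price=100, qty=4): fills=none; bids=[#2:4@100] asks=[-]
After op 3 [order #3] limit_sell(price=96, qty=10): fills=#2x#3:4@100; bids=[-] asks=[#3:6@96]
After op 4 [order #4] limit_sell(price=101, qty=4): fills=none; bids=[-] asks=[#3:6@96 #4:4@101]
After op 5 [order #5] limit_sell(price=101, qty=10): fills=none; bids=[-] asks=[#3:6@96 #4:4@101 #5:10@101]
After op 6 [order #6] limit_sell(price=96, qty=8): fills=none; bids=[-] asks=[#3:6@96 #6:8@96 #4:4@101 #5:10@101]
After op 7 [order #7] limit_buy(price=95, qty=6): fills=none; bids=[#7:6@95] asks=[#3:6@96 #6:8@96 #4:4@101 #5:10@101]
After op 8 [order #8] limit_sell(price=98, qty=3): fills=none; bids=[#7:6@95] asks=[#3:6@96 #6:8@96 #8:3@98 #4:4@101 #5:10@101]

Answer: 4@100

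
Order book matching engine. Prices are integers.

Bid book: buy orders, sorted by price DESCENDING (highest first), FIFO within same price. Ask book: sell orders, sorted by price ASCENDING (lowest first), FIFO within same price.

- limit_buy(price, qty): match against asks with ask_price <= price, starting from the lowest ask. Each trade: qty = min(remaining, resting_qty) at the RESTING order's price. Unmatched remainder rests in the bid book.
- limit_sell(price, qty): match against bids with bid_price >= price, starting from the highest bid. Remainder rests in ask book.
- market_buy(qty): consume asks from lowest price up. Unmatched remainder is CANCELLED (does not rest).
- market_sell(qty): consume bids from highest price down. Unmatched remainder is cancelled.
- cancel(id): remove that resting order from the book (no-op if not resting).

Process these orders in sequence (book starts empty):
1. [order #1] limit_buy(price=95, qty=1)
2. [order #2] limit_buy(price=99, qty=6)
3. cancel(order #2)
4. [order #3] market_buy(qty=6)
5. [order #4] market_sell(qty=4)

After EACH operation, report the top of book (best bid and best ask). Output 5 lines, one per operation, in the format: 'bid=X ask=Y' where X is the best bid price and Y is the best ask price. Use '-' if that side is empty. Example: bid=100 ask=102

After op 1 [order #1] limit_buy(price=95, qty=1): fills=none; bids=[#1:1@95] asks=[-]
After op 2 [order #2] limit_buy(price=99, qty=6): fills=none; bids=[#2:6@99 #1:1@95] asks=[-]
After op 3 cancel(order #2): fills=none; bids=[#1:1@95] asks=[-]
After op 4 [order #3] market_buy(qty=6): fills=none; bids=[#1:1@95] asks=[-]
After op 5 [order #4] market_sell(qty=4): fills=#1x#4:1@95; bids=[-] asks=[-]

Answer: bid=95 ask=-
bid=99 ask=-
bid=95 ask=-
bid=95 ask=-
bid=- ask=-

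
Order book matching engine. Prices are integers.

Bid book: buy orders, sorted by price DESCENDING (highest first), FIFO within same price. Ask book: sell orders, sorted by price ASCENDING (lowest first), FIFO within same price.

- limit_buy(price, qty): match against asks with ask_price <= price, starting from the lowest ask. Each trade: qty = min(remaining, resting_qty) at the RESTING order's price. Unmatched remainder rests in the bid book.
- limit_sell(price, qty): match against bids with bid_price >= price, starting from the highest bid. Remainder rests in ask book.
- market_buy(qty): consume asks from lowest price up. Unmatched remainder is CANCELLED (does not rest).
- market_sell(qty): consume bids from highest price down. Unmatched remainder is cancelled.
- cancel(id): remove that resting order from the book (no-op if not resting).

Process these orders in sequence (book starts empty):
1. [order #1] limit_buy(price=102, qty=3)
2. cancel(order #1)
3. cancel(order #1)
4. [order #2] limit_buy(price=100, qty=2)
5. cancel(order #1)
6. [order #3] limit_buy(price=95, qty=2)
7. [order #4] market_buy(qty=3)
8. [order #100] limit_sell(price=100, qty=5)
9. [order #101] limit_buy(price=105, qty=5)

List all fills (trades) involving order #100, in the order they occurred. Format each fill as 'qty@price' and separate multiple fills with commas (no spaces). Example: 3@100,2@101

Answer: 2@100,3@100

Derivation:
After op 1 [order #1] limit_buy(price=102, qty=3): fills=none; bids=[#1:3@102] asks=[-]
After op 2 cancel(order #1): fills=none; bids=[-] asks=[-]
After op 3 cancel(order #1): fills=none; bids=[-] asks=[-]
After op 4 [order #2] limit_buy(price=100, qty=2): fills=none; bids=[#2:2@100] asks=[-]
After op 5 cancel(order #1): fills=none; bids=[#2:2@100] asks=[-]
After op 6 [order #3] limit_buy(price=95, qty=2): fills=none; bids=[#2:2@100 #3:2@95] asks=[-]
After op 7 [order #4] market_buy(qty=3): fills=none; bids=[#2:2@100 #3:2@95] asks=[-]
After op 8 [order #100] limit_sell(price=100, qty=5): fills=#2x#100:2@100; bids=[#3:2@95] asks=[#100:3@100]
After op 9 [order #101] limit_buy(price=105, qty=5): fills=#101x#100:3@100; bids=[#101:2@105 #3:2@95] asks=[-]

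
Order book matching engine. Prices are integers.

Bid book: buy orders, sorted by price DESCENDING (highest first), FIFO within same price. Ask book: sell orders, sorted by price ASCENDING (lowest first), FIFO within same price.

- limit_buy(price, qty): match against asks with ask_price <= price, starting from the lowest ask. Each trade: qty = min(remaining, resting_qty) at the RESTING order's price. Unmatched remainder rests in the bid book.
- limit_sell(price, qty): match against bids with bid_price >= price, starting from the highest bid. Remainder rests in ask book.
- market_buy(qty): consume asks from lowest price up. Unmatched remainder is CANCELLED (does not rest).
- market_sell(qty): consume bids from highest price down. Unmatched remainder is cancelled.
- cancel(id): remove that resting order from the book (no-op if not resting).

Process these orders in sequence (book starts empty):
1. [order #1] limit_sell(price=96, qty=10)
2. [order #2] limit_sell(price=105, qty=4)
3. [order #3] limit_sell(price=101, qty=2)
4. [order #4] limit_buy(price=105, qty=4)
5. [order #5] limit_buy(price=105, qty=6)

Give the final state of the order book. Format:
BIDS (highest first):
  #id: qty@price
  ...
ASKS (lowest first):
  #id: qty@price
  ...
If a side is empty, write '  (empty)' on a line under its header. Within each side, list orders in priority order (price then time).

Answer: BIDS (highest first):
  (empty)
ASKS (lowest first):
  #3: 2@101
  #2: 4@105

Derivation:
After op 1 [order #1] limit_sell(price=96, qty=10): fills=none; bids=[-] asks=[#1:10@96]
After op 2 [order #2] limit_sell(price=105, qty=4): fills=none; bids=[-] asks=[#1:10@96 #2:4@105]
After op 3 [order #3] limit_sell(price=101, qty=2): fills=none; bids=[-] asks=[#1:10@96 #3:2@101 #2:4@105]
After op 4 [order #4] limit_buy(price=105, qty=4): fills=#4x#1:4@96; bids=[-] asks=[#1:6@96 #3:2@101 #2:4@105]
After op 5 [order #5] limit_buy(price=105, qty=6): fills=#5x#1:6@96; bids=[-] asks=[#3:2@101 #2:4@105]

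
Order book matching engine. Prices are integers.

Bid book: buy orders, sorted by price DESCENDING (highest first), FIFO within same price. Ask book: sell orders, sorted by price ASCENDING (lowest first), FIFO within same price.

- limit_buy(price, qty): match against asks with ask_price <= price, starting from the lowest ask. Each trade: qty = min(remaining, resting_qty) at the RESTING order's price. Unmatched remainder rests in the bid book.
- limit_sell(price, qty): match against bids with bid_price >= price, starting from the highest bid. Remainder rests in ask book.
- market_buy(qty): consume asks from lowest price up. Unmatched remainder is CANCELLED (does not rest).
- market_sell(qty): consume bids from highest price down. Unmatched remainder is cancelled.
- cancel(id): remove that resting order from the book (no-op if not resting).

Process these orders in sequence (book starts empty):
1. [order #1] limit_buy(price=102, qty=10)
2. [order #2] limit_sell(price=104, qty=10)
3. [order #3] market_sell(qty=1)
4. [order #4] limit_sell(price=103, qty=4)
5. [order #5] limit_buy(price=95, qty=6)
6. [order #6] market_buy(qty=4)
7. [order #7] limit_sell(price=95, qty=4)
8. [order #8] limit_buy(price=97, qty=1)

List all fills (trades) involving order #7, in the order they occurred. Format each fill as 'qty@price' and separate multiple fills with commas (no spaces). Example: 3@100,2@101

Answer: 4@102

Derivation:
After op 1 [order #1] limit_buy(price=102, qty=10): fills=none; bids=[#1:10@102] asks=[-]
After op 2 [order #2] limit_sell(price=104, qty=10): fills=none; bids=[#1:10@102] asks=[#2:10@104]
After op 3 [order #3] market_sell(qty=1): fills=#1x#3:1@102; bids=[#1:9@102] asks=[#2:10@104]
After op 4 [order #4] limit_sell(price=103, qty=4): fills=none; bids=[#1:9@102] asks=[#4:4@103 #2:10@104]
After op 5 [order #5] limit_buy(price=95, qty=6): fills=none; bids=[#1:9@102 #5:6@95] asks=[#4:4@103 #2:10@104]
After op 6 [order #6] market_buy(qty=4): fills=#6x#4:4@103; bids=[#1:9@102 #5:6@95] asks=[#2:10@104]
After op 7 [order #7] limit_sell(price=95, qty=4): fills=#1x#7:4@102; bids=[#1:5@102 #5:6@95] asks=[#2:10@104]
After op 8 [order #8] limit_buy(price=97, qty=1): fills=none; bids=[#1:5@102 #8:1@97 #5:6@95] asks=[#2:10@104]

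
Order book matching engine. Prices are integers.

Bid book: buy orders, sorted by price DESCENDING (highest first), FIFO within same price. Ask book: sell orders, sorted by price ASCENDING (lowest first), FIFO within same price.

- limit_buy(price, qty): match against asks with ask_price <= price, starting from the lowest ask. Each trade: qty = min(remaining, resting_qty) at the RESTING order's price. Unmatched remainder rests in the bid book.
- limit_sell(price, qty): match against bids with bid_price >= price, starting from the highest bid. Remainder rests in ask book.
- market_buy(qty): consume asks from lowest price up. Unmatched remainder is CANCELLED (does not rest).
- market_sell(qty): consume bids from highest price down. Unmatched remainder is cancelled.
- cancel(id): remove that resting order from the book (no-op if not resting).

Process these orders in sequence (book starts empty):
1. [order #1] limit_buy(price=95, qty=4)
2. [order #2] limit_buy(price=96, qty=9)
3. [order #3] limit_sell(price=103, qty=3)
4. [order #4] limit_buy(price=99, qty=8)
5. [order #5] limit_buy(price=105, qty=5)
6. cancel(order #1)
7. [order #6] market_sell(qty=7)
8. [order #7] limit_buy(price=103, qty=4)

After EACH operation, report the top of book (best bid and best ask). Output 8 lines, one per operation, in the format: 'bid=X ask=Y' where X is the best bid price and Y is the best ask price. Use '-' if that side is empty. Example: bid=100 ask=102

Answer: bid=95 ask=-
bid=96 ask=-
bid=96 ask=103
bid=99 ask=103
bid=105 ask=-
bid=105 ask=-
bid=99 ask=-
bid=103 ask=-

Derivation:
After op 1 [order #1] limit_buy(price=95, qty=4): fills=none; bids=[#1:4@95] asks=[-]
After op 2 [order #2] limit_buy(price=96, qty=9): fills=none; bids=[#2:9@96 #1:4@95] asks=[-]
After op 3 [order #3] limit_sell(price=103, qty=3): fills=none; bids=[#2:9@96 #1:4@95] asks=[#3:3@103]
After op 4 [order #4] limit_buy(price=99, qty=8): fills=none; bids=[#4:8@99 #2:9@96 #1:4@95] asks=[#3:3@103]
After op 5 [order #5] limit_buy(price=105, qty=5): fills=#5x#3:3@103; bids=[#5:2@105 #4:8@99 #2:9@96 #1:4@95] asks=[-]
After op 6 cancel(order #1): fills=none; bids=[#5:2@105 #4:8@99 #2:9@96] asks=[-]
After op 7 [order #6] market_sell(qty=7): fills=#5x#6:2@105 #4x#6:5@99; bids=[#4:3@99 #2:9@96] asks=[-]
After op 8 [order #7] limit_buy(price=103, qty=4): fills=none; bids=[#7:4@103 #4:3@99 #2:9@96] asks=[-]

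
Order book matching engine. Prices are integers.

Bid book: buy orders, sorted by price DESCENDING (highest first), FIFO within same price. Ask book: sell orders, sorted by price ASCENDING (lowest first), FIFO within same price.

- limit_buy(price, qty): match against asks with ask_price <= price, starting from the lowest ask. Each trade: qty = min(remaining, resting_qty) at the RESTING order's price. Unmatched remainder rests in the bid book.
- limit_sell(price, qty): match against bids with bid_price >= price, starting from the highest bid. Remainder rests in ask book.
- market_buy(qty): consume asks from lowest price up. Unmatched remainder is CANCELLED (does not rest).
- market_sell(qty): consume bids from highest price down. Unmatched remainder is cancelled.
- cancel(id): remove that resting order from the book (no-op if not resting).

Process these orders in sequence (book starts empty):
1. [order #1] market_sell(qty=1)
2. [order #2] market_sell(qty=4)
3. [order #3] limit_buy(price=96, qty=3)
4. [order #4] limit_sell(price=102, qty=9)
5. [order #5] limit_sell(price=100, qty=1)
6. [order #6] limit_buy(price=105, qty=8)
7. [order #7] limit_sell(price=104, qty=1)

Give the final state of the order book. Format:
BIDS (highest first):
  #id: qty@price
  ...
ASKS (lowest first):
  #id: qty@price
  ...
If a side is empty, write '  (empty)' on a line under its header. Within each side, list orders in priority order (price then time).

Answer: BIDS (highest first):
  #3: 3@96
ASKS (lowest first):
  #4: 2@102
  #7: 1@104

Derivation:
After op 1 [order #1] market_sell(qty=1): fills=none; bids=[-] asks=[-]
After op 2 [order #2] market_sell(qty=4): fills=none; bids=[-] asks=[-]
After op 3 [order #3] limit_buy(price=96, qty=3): fills=none; bids=[#3:3@96] asks=[-]
After op 4 [order #4] limit_sell(price=102, qty=9): fills=none; bids=[#3:3@96] asks=[#4:9@102]
After op 5 [order #5] limit_sell(price=100, qty=1): fills=none; bids=[#3:3@96] asks=[#5:1@100 #4:9@102]
After op 6 [order #6] limit_buy(price=105, qty=8): fills=#6x#5:1@100 #6x#4:7@102; bids=[#3:3@96] asks=[#4:2@102]
After op 7 [order #7] limit_sell(price=104, qty=1): fills=none; bids=[#3:3@96] asks=[#4:2@102 #7:1@104]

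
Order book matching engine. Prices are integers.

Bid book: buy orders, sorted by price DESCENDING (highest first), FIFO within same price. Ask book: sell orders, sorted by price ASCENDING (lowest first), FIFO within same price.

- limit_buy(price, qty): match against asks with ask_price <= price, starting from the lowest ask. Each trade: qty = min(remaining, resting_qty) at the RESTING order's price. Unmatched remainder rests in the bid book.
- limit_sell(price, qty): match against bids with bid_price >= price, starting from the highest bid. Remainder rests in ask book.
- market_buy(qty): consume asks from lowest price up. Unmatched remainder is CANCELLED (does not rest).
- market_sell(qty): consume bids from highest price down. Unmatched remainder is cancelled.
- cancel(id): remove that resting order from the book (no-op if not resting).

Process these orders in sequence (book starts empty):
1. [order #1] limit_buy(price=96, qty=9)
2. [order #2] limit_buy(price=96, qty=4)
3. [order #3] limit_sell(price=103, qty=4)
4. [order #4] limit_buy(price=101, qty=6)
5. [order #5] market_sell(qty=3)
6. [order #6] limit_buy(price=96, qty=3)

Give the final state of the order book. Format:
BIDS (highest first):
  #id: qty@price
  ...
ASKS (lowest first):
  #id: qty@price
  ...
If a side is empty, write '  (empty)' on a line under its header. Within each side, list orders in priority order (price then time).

Answer: BIDS (highest first):
  #4: 3@101
  #1: 9@96
  #2: 4@96
  #6: 3@96
ASKS (lowest first):
  #3: 4@103

Derivation:
After op 1 [order #1] limit_buy(price=96, qty=9): fills=none; bids=[#1:9@96] asks=[-]
After op 2 [order #2] limit_buy(price=96, qty=4): fills=none; bids=[#1:9@96 #2:4@96] asks=[-]
After op 3 [order #3] limit_sell(price=103, qty=4): fills=none; bids=[#1:9@96 #2:4@96] asks=[#3:4@103]
After op 4 [order #4] limit_buy(price=101, qty=6): fills=none; bids=[#4:6@101 #1:9@96 #2:4@96] asks=[#3:4@103]
After op 5 [order #5] market_sell(qty=3): fills=#4x#5:3@101; bids=[#4:3@101 #1:9@96 #2:4@96] asks=[#3:4@103]
After op 6 [order #6] limit_buy(price=96, qty=3): fills=none; bids=[#4:3@101 #1:9@96 #2:4@96 #6:3@96] asks=[#3:4@103]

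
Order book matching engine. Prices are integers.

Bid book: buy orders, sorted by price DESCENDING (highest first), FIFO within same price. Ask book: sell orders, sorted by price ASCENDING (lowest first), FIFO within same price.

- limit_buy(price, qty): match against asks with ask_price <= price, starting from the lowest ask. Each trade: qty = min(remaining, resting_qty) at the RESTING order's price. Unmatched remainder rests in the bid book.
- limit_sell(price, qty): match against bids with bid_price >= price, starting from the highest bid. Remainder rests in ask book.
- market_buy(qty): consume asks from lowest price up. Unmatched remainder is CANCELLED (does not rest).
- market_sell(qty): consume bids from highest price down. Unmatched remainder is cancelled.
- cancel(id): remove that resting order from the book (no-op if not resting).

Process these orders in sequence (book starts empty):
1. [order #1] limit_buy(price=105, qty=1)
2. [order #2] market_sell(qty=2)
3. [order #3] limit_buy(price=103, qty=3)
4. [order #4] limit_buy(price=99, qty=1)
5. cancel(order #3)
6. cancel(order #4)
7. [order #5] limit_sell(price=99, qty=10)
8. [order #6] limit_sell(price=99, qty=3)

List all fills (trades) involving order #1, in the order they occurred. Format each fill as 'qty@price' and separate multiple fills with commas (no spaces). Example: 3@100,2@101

Answer: 1@105

Derivation:
After op 1 [order #1] limit_buy(price=105, qty=1): fills=none; bids=[#1:1@105] asks=[-]
After op 2 [order #2] market_sell(qty=2): fills=#1x#2:1@105; bids=[-] asks=[-]
After op 3 [order #3] limit_buy(price=103, qty=3): fills=none; bids=[#3:3@103] asks=[-]
After op 4 [order #4] limit_buy(price=99, qty=1): fills=none; bids=[#3:3@103 #4:1@99] asks=[-]
After op 5 cancel(order #3): fills=none; bids=[#4:1@99] asks=[-]
After op 6 cancel(order #4): fills=none; bids=[-] asks=[-]
After op 7 [order #5] limit_sell(price=99, qty=10): fills=none; bids=[-] asks=[#5:10@99]
After op 8 [order #6] limit_sell(price=99, qty=3): fills=none; bids=[-] asks=[#5:10@99 #6:3@99]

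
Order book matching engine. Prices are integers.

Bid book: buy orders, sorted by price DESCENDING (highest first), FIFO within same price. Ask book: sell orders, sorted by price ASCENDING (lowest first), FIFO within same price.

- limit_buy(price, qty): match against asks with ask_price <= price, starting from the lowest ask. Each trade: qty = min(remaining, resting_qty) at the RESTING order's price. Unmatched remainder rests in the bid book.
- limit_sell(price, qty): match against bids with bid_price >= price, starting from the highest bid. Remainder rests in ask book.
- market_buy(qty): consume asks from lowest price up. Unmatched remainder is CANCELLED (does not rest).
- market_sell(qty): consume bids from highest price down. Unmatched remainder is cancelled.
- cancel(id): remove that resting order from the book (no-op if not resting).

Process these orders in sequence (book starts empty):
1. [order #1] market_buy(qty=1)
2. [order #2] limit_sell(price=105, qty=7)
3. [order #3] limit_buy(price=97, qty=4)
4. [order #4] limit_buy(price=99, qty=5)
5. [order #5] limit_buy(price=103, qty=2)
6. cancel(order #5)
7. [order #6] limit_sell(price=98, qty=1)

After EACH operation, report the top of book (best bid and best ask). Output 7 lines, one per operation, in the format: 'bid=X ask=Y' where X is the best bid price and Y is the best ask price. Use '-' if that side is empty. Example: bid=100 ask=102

After op 1 [order #1] market_buy(qty=1): fills=none; bids=[-] asks=[-]
After op 2 [order #2] limit_sell(price=105, qty=7): fills=none; bids=[-] asks=[#2:7@105]
After op 3 [order #3] limit_buy(price=97, qty=4): fills=none; bids=[#3:4@97] asks=[#2:7@105]
After op 4 [order #4] limit_buy(price=99, qty=5): fills=none; bids=[#4:5@99 #3:4@97] asks=[#2:7@105]
After op 5 [order #5] limit_buy(price=103, qty=2): fills=none; bids=[#5:2@103 #4:5@99 #3:4@97] asks=[#2:7@105]
After op 6 cancel(order #5): fills=none; bids=[#4:5@99 #3:4@97] asks=[#2:7@105]
After op 7 [order #6] limit_sell(price=98, qty=1): fills=#4x#6:1@99; bids=[#4:4@99 #3:4@97] asks=[#2:7@105]

Answer: bid=- ask=-
bid=- ask=105
bid=97 ask=105
bid=99 ask=105
bid=103 ask=105
bid=99 ask=105
bid=99 ask=105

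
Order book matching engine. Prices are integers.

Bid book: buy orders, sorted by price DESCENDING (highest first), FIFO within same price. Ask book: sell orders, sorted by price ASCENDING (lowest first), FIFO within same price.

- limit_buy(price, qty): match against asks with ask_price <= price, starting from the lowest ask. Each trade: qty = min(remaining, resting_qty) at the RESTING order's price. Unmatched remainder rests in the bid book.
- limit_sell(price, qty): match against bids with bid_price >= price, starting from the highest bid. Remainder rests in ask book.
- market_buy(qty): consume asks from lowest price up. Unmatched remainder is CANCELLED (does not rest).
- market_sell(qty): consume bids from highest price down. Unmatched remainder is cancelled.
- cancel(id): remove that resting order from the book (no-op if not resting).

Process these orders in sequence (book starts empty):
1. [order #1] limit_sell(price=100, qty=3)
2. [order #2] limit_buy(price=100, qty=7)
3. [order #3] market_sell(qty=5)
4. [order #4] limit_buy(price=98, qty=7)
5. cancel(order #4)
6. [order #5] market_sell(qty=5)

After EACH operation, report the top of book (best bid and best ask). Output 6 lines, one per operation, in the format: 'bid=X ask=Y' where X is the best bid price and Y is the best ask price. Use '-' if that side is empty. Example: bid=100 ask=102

After op 1 [order #1] limit_sell(price=100, qty=3): fills=none; bids=[-] asks=[#1:3@100]
After op 2 [order #2] limit_buy(price=100, qty=7): fills=#2x#1:3@100; bids=[#2:4@100] asks=[-]
After op 3 [order #3] market_sell(qty=5): fills=#2x#3:4@100; bids=[-] asks=[-]
After op 4 [order #4] limit_buy(price=98, qty=7): fills=none; bids=[#4:7@98] asks=[-]
After op 5 cancel(order #4): fills=none; bids=[-] asks=[-]
After op 6 [order #5] market_sell(qty=5): fills=none; bids=[-] asks=[-]

Answer: bid=- ask=100
bid=100 ask=-
bid=- ask=-
bid=98 ask=-
bid=- ask=-
bid=- ask=-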